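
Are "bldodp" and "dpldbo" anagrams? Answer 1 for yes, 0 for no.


Strings: "bldodp", "dpldbo"
Sorted first:  bddlop
Sorted second: bddlop
Sorted forms match => anagrams

1


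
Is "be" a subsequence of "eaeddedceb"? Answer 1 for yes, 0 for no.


Check if "be" is a subsequence of "eaeddedceb"
Greedy scan:
  Position 0 ('e'): no match needed
  Position 1 ('a'): no match needed
  Position 2 ('e'): no match needed
  Position 3 ('d'): no match needed
  Position 4 ('d'): no match needed
  Position 5 ('e'): no match needed
  Position 6 ('d'): no match needed
  Position 7 ('c'): no match needed
  Position 8 ('e'): no match needed
  Position 9 ('b'): matches sub[0] = 'b'
Only matched 1/2 characters => not a subsequence

0


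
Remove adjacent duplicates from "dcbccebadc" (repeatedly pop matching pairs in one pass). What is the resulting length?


Input: dcbccebadc
Stack-based adjacent duplicate removal:
  Read 'd': push. Stack: d
  Read 'c': push. Stack: dc
  Read 'b': push. Stack: dcb
  Read 'c': push. Stack: dcbc
  Read 'c': matches stack top 'c' => pop. Stack: dcb
  Read 'e': push. Stack: dcbe
  Read 'b': push. Stack: dcbeb
  Read 'a': push. Stack: dcbeba
  Read 'd': push. Stack: dcbebad
  Read 'c': push. Stack: dcbebadc
Final stack: "dcbebadc" (length 8)

8


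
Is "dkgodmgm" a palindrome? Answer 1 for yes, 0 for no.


Input: dkgodmgm
Reversed: mgmdogkd
  Compare pos 0 ('d') with pos 7 ('m'): MISMATCH
  Compare pos 1 ('k') with pos 6 ('g'): MISMATCH
  Compare pos 2 ('g') with pos 5 ('m'): MISMATCH
  Compare pos 3 ('o') with pos 4 ('d'): MISMATCH
Result: not a palindrome

0


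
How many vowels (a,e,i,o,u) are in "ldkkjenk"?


Input: ldkkjenk
Checking each character:
  'l' at position 0: consonant
  'd' at position 1: consonant
  'k' at position 2: consonant
  'k' at position 3: consonant
  'j' at position 4: consonant
  'e' at position 5: vowel (running total: 1)
  'n' at position 6: consonant
  'k' at position 7: consonant
Total vowels: 1

1


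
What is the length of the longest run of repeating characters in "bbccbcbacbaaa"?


Input: "bbccbcbacbaaa"
Scanning for longest run:
  Position 1 ('b'): continues run of 'b', length=2
  Position 2 ('c'): new char, reset run to 1
  Position 3 ('c'): continues run of 'c', length=2
  Position 4 ('b'): new char, reset run to 1
  Position 5 ('c'): new char, reset run to 1
  Position 6 ('b'): new char, reset run to 1
  Position 7 ('a'): new char, reset run to 1
  Position 8 ('c'): new char, reset run to 1
  Position 9 ('b'): new char, reset run to 1
  Position 10 ('a'): new char, reset run to 1
  Position 11 ('a'): continues run of 'a', length=2
  Position 12 ('a'): continues run of 'a', length=3
Longest run: 'a' with length 3

3


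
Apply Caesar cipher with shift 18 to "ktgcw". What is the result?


Caesar cipher: shift "ktgcw" by 18
  'k' (pos 10) + 18 = pos 2 = 'c'
  't' (pos 19) + 18 = pos 11 = 'l'
  'g' (pos 6) + 18 = pos 24 = 'y'
  'c' (pos 2) + 18 = pos 20 = 'u'
  'w' (pos 22) + 18 = pos 14 = 'o'
Result: clyuo

clyuo


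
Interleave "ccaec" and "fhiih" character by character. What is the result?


Interleaving "ccaec" and "fhiih":
  Position 0: 'c' from first, 'f' from second => "cf"
  Position 1: 'c' from first, 'h' from second => "ch"
  Position 2: 'a' from first, 'i' from second => "ai"
  Position 3: 'e' from first, 'i' from second => "ei"
  Position 4: 'c' from first, 'h' from second => "ch"
Result: cfchaieich

cfchaieich


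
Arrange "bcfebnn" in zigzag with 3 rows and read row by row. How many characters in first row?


Zigzag "bcfebnn" into 3 rows:
Placing characters:
  'b' => row 0
  'c' => row 1
  'f' => row 2
  'e' => row 1
  'b' => row 0
  'n' => row 1
  'n' => row 2
Rows:
  Row 0: "bb"
  Row 1: "cen"
  Row 2: "fn"
First row length: 2

2


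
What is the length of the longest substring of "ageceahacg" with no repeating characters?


Input: "ageceahacg"
Sliding window (track last position of each char):
  Position 0 ('a'): window [0,0] length 1 -- new best
  Position 1 ('g'): window [0,1] length 2 -- new best
  Position 2 ('e'): window [0,2] length 3 -- new best
  Position 3 ('c'): window [0,3] length 4 -- new best
  Position 4 ('e'): repeat (last at 2), move window start to 3
  Position 4 ('e'): window [3,4] length 2
  Position 5 ('a'): window [3,5] length 3
  Position 6 ('h'): window [3,6] length 4
  Position 7 ('a'): repeat (last at 5), move window start to 6
  Position 7 ('a'): window [6,7] length 2
  Position 8 ('c'): window [6,8] length 3
  Position 9 ('g'): window [6,9] length 4
Longest substring with no repeats: "agec" with length 4

4


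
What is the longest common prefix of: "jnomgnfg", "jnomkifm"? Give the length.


Words: jnomgnfg, jnomkifm
  Position 0: all 'j' => match
  Position 1: all 'n' => match
  Position 2: all 'o' => match
  Position 3: all 'm' => match
  Position 4: ('g', 'k') => mismatch, stop
LCP = "jnom" (length 4)

4


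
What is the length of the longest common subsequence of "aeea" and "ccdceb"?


LCS of "aeea" and "ccdceb"
DP table:
           c    c    d    c    e    b
      0    0    0    0    0    0    0
  a   0    0    0    0    0    0    0
  e   0    0    0    0    0    1    1
  e   0    0    0    0    0    1    1
  a   0    0    0    0    0    1    1
LCS length = dp[4][6] = 1

1


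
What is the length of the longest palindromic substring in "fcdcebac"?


Input: "fcdcebac"
Checking substrings for palindromes:
  [1:4] "cdc" (len 3) => palindrome
Longest palindromic substring: "cdc" with length 3

3


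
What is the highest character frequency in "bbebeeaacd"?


Input: bbebeeaacd
Character counts:
  'a': 2
  'b': 3
  'c': 1
  'd': 1
  'e': 3
Maximum frequency: 3

3


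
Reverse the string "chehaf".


Input: chehaf
Reading characters right to left:
  Position 5: 'f'
  Position 4: 'a'
  Position 3: 'h'
  Position 2: 'e'
  Position 1: 'h'
  Position 0: 'c'
Reversed: fahehc

fahehc


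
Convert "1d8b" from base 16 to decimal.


Input: "1d8b" in base 16
Positional expansion:
  Digit '1' (value 1) x 16^3 = 4096
  Digit 'd' (value 13) x 16^2 = 3328
  Digit '8' (value 8) x 16^1 = 128
  Digit 'b' (value 11) x 16^0 = 11
Sum = 7563

7563


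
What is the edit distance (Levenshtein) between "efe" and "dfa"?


Computing edit distance: "efe" -> "dfa"
DP table:
           d    f    a
      0    1    2    3
  e   1    1    2    3
  f   2    2    1    2
  e   3    3    2    2
Edit distance = dp[3][3] = 2

2


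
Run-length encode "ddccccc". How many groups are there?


Input: ddccccc
Scanning for consecutive runs:
  Group 1: 'd' x 2 (positions 0-1)
  Group 2: 'c' x 5 (positions 2-6)
Total groups: 2

2


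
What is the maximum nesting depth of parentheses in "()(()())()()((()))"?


Input: "()(()())()()((()))"
Tracking depth:
  Position 0 '(': depth becomes 1
  Position 1 ')': depth becomes 0
  Position 2 '(': depth becomes 1
  Position 3 '(': depth becomes 2
  Position 4 ')': depth becomes 1
  Position 5 '(': depth becomes 2
  Position 6 ')': depth becomes 1
  Position 7 ')': depth becomes 0
  Position 8 '(': depth becomes 1
  Position 9 ')': depth becomes 0
  Position 10 '(': depth becomes 1
  Position 11 ')': depth becomes 0
  Position 12 '(': depth becomes 1
  Position 13 '(': depth becomes 2
  Position 14 '(': depth becomes 3
  Position 15 ')': depth becomes 2
  Position 16 ')': depth becomes 1
  Position 17 ')': depth becomes 0
Maximum depth reached: 3

3


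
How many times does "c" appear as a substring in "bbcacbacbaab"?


Searching for "c" in "bbcacbacbaab"
Scanning each position:
  Position 0: "b" => no
  Position 1: "b" => no
  Position 2: "c" => MATCH
  Position 3: "a" => no
  Position 4: "c" => MATCH
  Position 5: "b" => no
  Position 6: "a" => no
  Position 7: "c" => MATCH
  Position 8: "b" => no
  Position 9: "a" => no
  Position 10: "a" => no
  Position 11: "b" => no
Total occurrences: 3

3


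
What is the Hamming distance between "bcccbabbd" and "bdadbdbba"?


Comparing "bcccbabbd" and "bdadbdbba" position by position:
  Position 0: 'b' vs 'b' => same
  Position 1: 'c' vs 'd' => differ
  Position 2: 'c' vs 'a' => differ
  Position 3: 'c' vs 'd' => differ
  Position 4: 'b' vs 'b' => same
  Position 5: 'a' vs 'd' => differ
  Position 6: 'b' vs 'b' => same
  Position 7: 'b' vs 'b' => same
  Position 8: 'd' vs 'a' => differ
Total differences (Hamming distance): 5

5


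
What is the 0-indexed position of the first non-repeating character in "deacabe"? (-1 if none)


Input: deacabe
Character frequencies:
  'a': 2
  'b': 1
  'c': 1
  'd': 1
  'e': 2
Scanning left to right for freq == 1:
  Position 0 ('d'): unique! => answer = 0

0


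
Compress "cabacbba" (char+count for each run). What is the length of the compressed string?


Input: cabacbba
Runs:
  'c' x 1 => "c1"
  'a' x 1 => "a1"
  'b' x 1 => "b1"
  'a' x 1 => "a1"
  'c' x 1 => "c1"
  'b' x 2 => "b2"
  'a' x 1 => "a1"
Compressed: "c1a1b1a1c1b2a1"
Compressed length: 14

14


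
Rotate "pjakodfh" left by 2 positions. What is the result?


Input: "pjakodfh", rotate left by 2
First 2 characters: "pj"
Remaining characters: "akodfh"
Concatenate remaining + first: "akodfh" + "pj" = "akodfhpj"

akodfhpj


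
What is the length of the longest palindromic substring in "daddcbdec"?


Input: "daddcbdec"
Checking substrings for palindromes:
  [0:3] "dad" (len 3) => palindrome
  [2:4] "dd" (len 2) => palindrome
Longest palindromic substring: "dad" with length 3

3


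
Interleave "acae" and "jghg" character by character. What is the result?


Interleaving "acae" and "jghg":
  Position 0: 'a' from first, 'j' from second => "aj"
  Position 1: 'c' from first, 'g' from second => "cg"
  Position 2: 'a' from first, 'h' from second => "ah"
  Position 3: 'e' from first, 'g' from second => "eg"
Result: ajcgaheg

ajcgaheg


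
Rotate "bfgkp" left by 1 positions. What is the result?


Input: "bfgkp", rotate left by 1
First 1 characters: "b"
Remaining characters: "fgkp"
Concatenate remaining + first: "fgkp" + "b" = "fgkpb"

fgkpb


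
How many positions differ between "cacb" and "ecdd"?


Comparing "cacb" and "ecdd" position by position:
  Position 0: 'c' vs 'e' => DIFFER
  Position 1: 'a' vs 'c' => DIFFER
  Position 2: 'c' vs 'd' => DIFFER
  Position 3: 'b' vs 'd' => DIFFER
Positions that differ: 4

4


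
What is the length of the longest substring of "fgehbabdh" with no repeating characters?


Input: "fgehbabdh"
Sliding window (track last position of each char):
  Position 0 ('f'): window [0,0] length 1 -- new best
  Position 1 ('g'): window [0,1] length 2 -- new best
  Position 2 ('e'): window [0,2] length 3 -- new best
  Position 3 ('h'): window [0,3] length 4 -- new best
  Position 4 ('b'): window [0,4] length 5 -- new best
  Position 5 ('a'): window [0,5] length 6 -- new best
  Position 6 ('b'): repeat (last at 4), move window start to 5
  Position 6 ('b'): window [5,6] length 2
  Position 7 ('d'): window [5,7] length 3
  Position 8 ('h'): window [5,8] length 4
Longest substring with no repeats: "fgehba" with length 6

6


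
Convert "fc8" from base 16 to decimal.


Input: "fc8" in base 16
Positional expansion:
  Digit 'f' (value 15) x 16^2 = 3840
  Digit 'c' (value 12) x 16^1 = 192
  Digit '8' (value 8) x 16^0 = 8
Sum = 4040

4040


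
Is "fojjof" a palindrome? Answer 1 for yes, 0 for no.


Input: fojjof
Reversed: fojjof
  Compare pos 0 ('f') with pos 5 ('f'): match
  Compare pos 1 ('o') with pos 4 ('o'): match
  Compare pos 2 ('j') with pos 3 ('j'): match
Result: palindrome

1


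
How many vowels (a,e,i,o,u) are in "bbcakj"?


Input: bbcakj
Checking each character:
  'b' at position 0: consonant
  'b' at position 1: consonant
  'c' at position 2: consonant
  'a' at position 3: vowel (running total: 1)
  'k' at position 4: consonant
  'j' at position 5: consonant
Total vowels: 1

1


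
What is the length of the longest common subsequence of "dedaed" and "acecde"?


LCS of "dedaed" and "acecde"
DP table:
           a    c    e    c    d    e
      0    0    0    0    0    0    0
  d   0    0    0    0    0    1    1
  e   0    0    0    1    1    1    2
  d   0    0    0    1    1    2    2
  a   0    1    1    1    1    2    2
  e   0    1    1    2    2    2    3
  d   0    1    1    2    2    3    3
LCS length = dp[6][6] = 3

3


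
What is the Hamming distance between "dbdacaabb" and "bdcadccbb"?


Comparing "dbdacaabb" and "bdcadccbb" position by position:
  Position 0: 'd' vs 'b' => differ
  Position 1: 'b' vs 'd' => differ
  Position 2: 'd' vs 'c' => differ
  Position 3: 'a' vs 'a' => same
  Position 4: 'c' vs 'd' => differ
  Position 5: 'a' vs 'c' => differ
  Position 6: 'a' vs 'c' => differ
  Position 7: 'b' vs 'b' => same
  Position 8: 'b' vs 'b' => same
Total differences (Hamming distance): 6

6


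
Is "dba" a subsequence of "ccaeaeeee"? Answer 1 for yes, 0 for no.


Check if "dba" is a subsequence of "ccaeaeeee"
Greedy scan:
  Position 0 ('c'): no match needed
  Position 1 ('c'): no match needed
  Position 2 ('a'): no match needed
  Position 3 ('e'): no match needed
  Position 4 ('a'): no match needed
  Position 5 ('e'): no match needed
  Position 6 ('e'): no match needed
  Position 7 ('e'): no match needed
  Position 8 ('e'): no match needed
Only matched 0/3 characters => not a subsequence

0


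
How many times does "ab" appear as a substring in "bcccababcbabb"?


Searching for "ab" in "bcccababcbabb"
Scanning each position:
  Position 0: "bc" => no
  Position 1: "cc" => no
  Position 2: "cc" => no
  Position 3: "ca" => no
  Position 4: "ab" => MATCH
  Position 5: "ba" => no
  Position 6: "ab" => MATCH
  Position 7: "bc" => no
  Position 8: "cb" => no
  Position 9: "ba" => no
  Position 10: "ab" => MATCH
  Position 11: "bb" => no
Total occurrences: 3

3


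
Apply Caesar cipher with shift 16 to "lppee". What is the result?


Caesar cipher: shift "lppee" by 16
  'l' (pos 11) + 16 = pos 1 = 'b'
  'p' (pos 15) + 16 = pos 5 = 'f'
  'p' (pos 15) + 16 = pos 5 = 'f'
  'e' (pos 4) + 16 = pos 20 = 'u'
  'e' (pos 4) + 16 = pos 20 = 'u'
Result: bffuu

bffuu


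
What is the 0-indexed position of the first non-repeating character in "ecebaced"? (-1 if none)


Input: ecebaced
Character frequencies:
  'a': 1
  'b': 1
  'c': 2
  'd': 1
  'e': 3
Scanning left to right for freq == 1:
  Position 0 ('e'): freq=3, skip
  Position 1 ('c'): freq=2, skip
  Position 2 ('e'): freq=3, skip
  Position 3 ('b'): unique! => answer = 3

3


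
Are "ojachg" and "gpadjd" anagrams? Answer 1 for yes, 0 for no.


Strings: "ojachg", "gpadjd"
Sorted first:  acghjo
Sorted second: addgjp
Differ at position 1: 'c' vs 'd' => not anagrams

0


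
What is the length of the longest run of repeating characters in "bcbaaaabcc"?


Input: "bcbaaaabcc"
Scanning for longest run:
  Position 1 ('c'): new char, reset run to 1
  Position 2 ('b'): new char, reset run to 1
  Position 3 ('a'): new char, reset run to 1
  Position 4 ('a'): continues run of 'a', length=2
  Position 5 ('a'): continues run of 'a', length=3
  Position 6 ('a'): continues run of 'a', length=4
  Position 7 ('b'): new char, reset run to 1
  Position 8 ('c'): new char, reset run to 1
  Position 9 ('c'): continues run of 'c', length=2
Longest run: 'a' with length 4

4


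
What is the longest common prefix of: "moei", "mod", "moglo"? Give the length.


Words: moei, mod, moglo
  Position 0: all 'm' => match
  Position 1: all 'o' => match
  Position 2: ('e', 'd', 'g') => mismatch, stop
LCP = "mo" (length 2)

2


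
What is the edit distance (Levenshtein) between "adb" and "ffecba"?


Computing edit distance: "adb" -> "ffecba"
DP table:
           f    f    e    c    b    a
      0    1    2    3    4    5    6
  a   1    1    2    3    4    5    5
  d   2    2    2    3    4    5    6
  b   3    3    3    3    4    4    5
Edit distance = dp[3][6] = 5

5


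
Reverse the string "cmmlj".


Input: cmmlj
Reading characters right to left:
  Position 4: 'j'
  Position 3: 'l'
  Position 2: 'm'
  Position 1: 'm'
  Position 0: 'c'
Reversed: jlmmc

jlmmc


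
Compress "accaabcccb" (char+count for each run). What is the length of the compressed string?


Input: accaabcccb
Runs:
  'a' x 1 => "a1"
  'c' x 2 => "c2"
  'a' x 2 => "a2"
  'b' x 1 => "b1"
  'c' x 3 => "c3"
  'b' x 1 => "b1"
Compressed: "a1c2a2b1c3b1"
Compressed length: 12

12


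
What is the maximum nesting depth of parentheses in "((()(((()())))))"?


Input: "((()(((()())))))"
Tracking depth:
  Position 0 '(': depth becomes 1
  Position 1 '(': depth becomes 2
  Position 2 '(': depth becomes 3
  Position 3 ')': depth becomes 2
  Position 4 '(': depth becomes 3
  Position 5 '(': depth becomes 4
  Position 6 '(': depth becomes 5
  Position 7 '(': depth becomes 6
  Position 8 ')': depth becomes 5
  Position 9 '(': depth becomes 6
  Position 10 ')': depth becomes 5
  Position 11 ')': depth becomes 4
  Position 12 ')': depth becomes 3
  Position 13 ')': depth becomes 2
  Position 14 ')': depth becomes 1
  Position 15 ')': depth becomes 0
Maximum depth reached: 6

6


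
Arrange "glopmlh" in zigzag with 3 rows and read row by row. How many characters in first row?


Zigzag "glopmlh" into 3 rows:
Placing characters:
  'g' => row 0
  'l' => row 1
  'o' => row 2
  'p' => row 1
  'm' => row 0
  'l' => row 1
  'h' => row 2
Rows:
  Row 0: "gm"
  Row 1: "lpl"
  Row 2: "oh"
First row length: 2

2


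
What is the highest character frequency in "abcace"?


Input: abcace
Character counts:
  'a': 2
  'b': 1
  'c': 2
  'e': 1
Maximum frequency: 2

2


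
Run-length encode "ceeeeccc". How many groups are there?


Input: ceeeeccc
Scanning for consecutive runs:
  Group 1: 'c' x 1 (positions 0-0)
  Group 2: 'e' x 4 (positions 1-4)
  Group 3: 'c' x 3 (positions 5-7)
Total groups: 3

3


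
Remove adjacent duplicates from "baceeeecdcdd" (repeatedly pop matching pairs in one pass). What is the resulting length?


Input: baceeeecdcdd
Stack-based adjacent duplicate removal:
  Read 'b': push. Stack: b
  Read 'a': push. Stack: ba
  Read 'c': push. Stack: bac
  Read 'e': push. Stack: bace
  Read 'e': matches stack top 'e' => pop. Stack: bac
  Read 'e': push. Stack: bace
  Read 'e': matches stack top 'e' => pop. Stack: bac
  Read 'c': matches stack top 'c' => pop. Stack: ba
  Read 'd': push. Stack: bad
  Read 'c': push. Stack: badc
  Read 'd': push. Stack: badcd
  Read 'd': matches stack top 'd' => pop. Stack: badc
Final stack: "badc" (length 4)

4


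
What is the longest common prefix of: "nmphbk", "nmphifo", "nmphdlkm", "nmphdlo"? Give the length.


Words: nmphbk, nmphifo, nmphdlkm, nmphdlo
  Position 0: all 'n' => match
  Position 1: all 'm' => match
  Position 2: all 'p' => match
  Position 3: all 'h' => match
  Position 4: ('b', 'i', 'd', 'd') => mismatch, stop
LCP = "nmph" (length 4)

4


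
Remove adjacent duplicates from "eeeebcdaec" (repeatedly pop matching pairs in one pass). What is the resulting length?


Input: eeeebcdaec
Stack-based adjacent duplicate removal:
  Read 'e': push. Stack: e
  Read 'e': matches stack top 'e' => pop. Stack: (empty)
  Read 'e': push. Stack: e
  Read 'e': matches stack top 'e' => pop. Stack: (empty)
  Read 'b': push. Stack: b
  Read 'c': push. Stack: bc
  Read 'd': push. Stack: bcd
  Read 'a': push. Stack: bcda
  Read 'e': push. Stack: bcdae
  Read 'c': push. Stack: bcdaec
Final stack: "bcdaec" (length 6)

6


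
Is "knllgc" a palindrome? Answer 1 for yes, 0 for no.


Input: knllgc
Reversed: cgllnk
  Compare pos 0 ('k') with pos 5 ('c'): MISMATCH
  Compare pos 1 ('n') with pos 4 ('g'): MISMATCH
  Compare pos 2 ('l') with pos 3 ('l'): match
Result: not a palindrome

0


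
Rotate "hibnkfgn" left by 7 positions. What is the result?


Input: "hibnkfgn", rotate left by 7
First 7 characters: "hibnkfg"
Remaining characters: "n"
Concatenate remaining + first: "n" + "hibnkfg" = "nhibnkfg"

nhibnkfg


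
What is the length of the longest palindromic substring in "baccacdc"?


Input: "baccacdc"
Checking substrings for palindromes:
  [1:5] "acca" (len 4) => palindrome
  [3:6] "cac" (len 3) => palindrome
  [5:8] "cdc" (len 3) => palindrome
  [2:4] "cc" (len 2) => palindrome
Longest palindromic substring: "acca" with length 4

4


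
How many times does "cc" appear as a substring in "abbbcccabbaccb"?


Searching for "cc" in "abbbcccabbaccb"
Scanning each position:
  Position 0: "ab" => no
  Position 1: "bb" => no
  Position 2: "bb" => no
  Position 3: "bc" => no
  Position 4: "cc" => MATCH
  Position 5: "cc" => MATCH
  Position 6: "ca" => no
  Position 7: "ab" => no
  Position 8: "bb" => no
  Position 9: "ba" => no
  Position 10: "ac" => no
  Position 11: "cc" => MATCH
  Position 12: "cb" => no
Total occurrences: 3

3


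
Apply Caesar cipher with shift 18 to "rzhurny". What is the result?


Caesar cipher: shift "rzhurny" by 18
  'r' (pos 17) + 18 = pos 9 = 'j'
  'z' (pos 25) + 18 = pos 17 = 'r'
  'h' (pos 7) + 18 = pos 25 = 'z'
  'u' (pos 20) + 18 = pos 12 = 'm'
  'r' (pos 17) + 18 = pos 9 = 'j'
  'n' (pos 13) + 18 = pos 5 = 'f'
  'y' (pos 24) + 18 = pos 16 = 'q'
Result: jrzmjfq

jrzmjfq


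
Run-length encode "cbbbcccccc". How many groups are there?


Input: cbbbcccccc
Scanning for consecutive runs:
  Group 1: 'c' x 1 (positions 0-0)
  Group 2: 'b' x 3 (positions 1-3)
  Group 3: 'c' x 6 (positions 4-9)
Total groups: 3

3


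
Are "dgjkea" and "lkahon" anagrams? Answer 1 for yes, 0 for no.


Strings: "dgjkea", "lkahon"
Sorted first:  adegjk
Sorted second: ahklno
Differ at position 1: 'd' vs 'h' => not anagrams

0


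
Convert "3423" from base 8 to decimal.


Input: "3423" in base 8
Positional expansion:
  Digit '3' (value 3) x 8^3 = 1536
  Digit '4' (value 4) x 8^2 = 256
  Digit '2' (value 2) x 8^1 = 16
  Digit '3' (value 3) x 8^0 = 3
Sum = 1811

1811


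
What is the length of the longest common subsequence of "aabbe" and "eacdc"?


LCS of "aabbe" and "eacdc"
DP table:
           e    a    c    d    c
      0    0    0    0    0    0
  a   0    0    1    1    1    1
  a   0    0    1    1    1    1
  b   0    0    1    1    1    1
  b   0    0    1    1    1    1
  e   0    1    1    1    1    1
LCS length = dp[5][5] = 1

1


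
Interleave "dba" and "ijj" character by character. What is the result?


Interleaving "dba" and "ijj":
  Position 0: 'd' from first, 'i' from second => "di"
  Position 1: 'b' from first, 'j' from second => "bj"
  Position 2: 'a' from first, 'j' from second => "aj"
Result: dibjaj

dibjaj


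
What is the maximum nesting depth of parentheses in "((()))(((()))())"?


Input: "((()))(((()))())"
Tracking depth:
  Position 0 '(': depth becomes 1
  Position 1 '(': depth becomes 2
  Position 2 '(': depth becomes 3
  Position 3 ')': depth becomes 2
  Position 4 ')': depth becomes 1
  Position 5 ')': depth becomes 0
  Position 6 '(': depth becomes 1
  Position 7 '(': depth becomes 2
  Position 8 '(': depth becomes 3
  Position 9 '(': depth becomes 4
  Position 10 ')': depth becomes 3
  Position 11 ')': depth becomes 2
  Position 12 ')': depth becomes 1
  Position 13 '(': depth becomes 2
  Position 14 ')': depth becomes 1
  Position 15 ')': depth becomes 0
Maximum depth reached: 4

4


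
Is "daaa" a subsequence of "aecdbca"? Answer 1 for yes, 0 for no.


Check if "daaa" is a subsequence of "aecdbca"
Greedy scan:
  Position 0 ('a'): no match needed
  Position 1 ('e'): no match needed
  Position 2 ('c'): no match needed
  Position 3 ('d'): matches sub[0] = 'd'
  Position 4 ('b'): no match needed
  Position 5 ('c'): no match needed
  Position 6 ('a'): matches sub[1] = 'a'
Only matched 2/4 characters => not a subsequence

0


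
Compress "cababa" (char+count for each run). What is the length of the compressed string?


Input: cababa
Runs:
  'c' x 1 => "c1"
  'a' x 1 => "a1"
  'b' x 1 => "b1"
  'a' x 1 => "a1"
  'b' x 1 => "b1"
  'a' x 1 => "a1"
Compressed: "c1a1b1a1b1a1"
Compressed length: 12

12


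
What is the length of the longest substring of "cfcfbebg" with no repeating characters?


Input: "cfcfbebg"
Sliding window (track last position of each char):
  Position 0 ('c'): window [0,0] length 1 -- new best
  Position 1 ('f'): window [0,1] length 2 -- new best
  Position 2 ('c'): repeat (last at 0), move window start to 1
  Position 2 ('c'): window [1,2] length 2
  Position 3 ('f'): repeat (last at 1), move window start to 2
  Position 3 ('f'): window [2,3] length 2
  Position 4 ('b'): window [2,4] length 3 -- new best
  Position 5 ('e'): window [2,5] length 4 -- new best
  Position 6 ('b'): repeat (last at 4), move window start to 5
  Position 6 ('b'): window [5,6] length 2
  Position 7 ('g'): window [5,7] length 3
Longest substring with no repeats: "cfbe" with length 4

4


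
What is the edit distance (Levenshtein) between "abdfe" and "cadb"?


Computing edit distance: "abdfe" -> "cadb"
DP table:
           c    a    d    b
      0    1    2    3    4
  a   1    1    1    2    3
  b   2    2    2    2    2
  d   3    3    3    2    3
  f   4    4    4    3    3
  e   5    5    5    4    4
Edit distance = dp[5][4] = 4

4


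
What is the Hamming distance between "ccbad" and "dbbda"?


Comparing "ccbad" and "dbbda" position by position:
  Position 0: 'c' vs 'd' => differ
  Position 1: 'c' vs 'b' => differ
  Position 2: 'b' vs 'b' => same
  Position 3: 'a' vs 'd' => differ
  Position 4: 'd' vs 'a' => differ
Total differences (Hamming distance): 4

4


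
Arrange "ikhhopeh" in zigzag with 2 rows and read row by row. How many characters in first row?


Zigzag "ikhhopeh" into 2 rows:
Placing characters:
  'i' => row 0
  'k' => row 1
  'h' => row 0
  'h' => row 1
  'o' => row 0
  'p' => row 1
  'e' => row 0
  'h' => row 1
Rows:
  Row 0: "ihoe"
  Row 1: "khph"
First row length: 4

4


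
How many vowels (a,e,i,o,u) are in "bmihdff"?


Input: bmihdff
Checking each character:
  'b' at position 0: consonant
  'm' at position 1: consonant
  'i' at position 2: vowel (running total: 1)
  'h' at position 3: consonant
  'd' at position 4: consonant
  'f' at position 5: consonant
  'f' at position 6: consonant
Total vowels: 1

1


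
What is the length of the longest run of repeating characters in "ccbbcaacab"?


Input: "ccbbcaacab"
Scanning for longest run:
  Position 1 ('c'): continues run of 'c', length=2
  Position 2 ('b'): new char, reset run to 1
  Position 3 ('b'): continues run of 'b', length=2
  Position 4 ('c'): new char, reset run to 1
  Position 5 ('a'): new char, reset run to 1
  Position 6 ('a'): continues run of 'a', length=2
  Position 7 ('c'): new char, reset run to 1
  Position 8 ('a'): new char, reset run to 1
  Position 9 ('b'): new char, reset run to 1
Longest run: 'c' with length 2

2


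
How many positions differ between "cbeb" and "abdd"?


Comparing "cbeb" and "abdd" position by position:
  Position 0: 'c' vs 'a' => DIFFER
  Position 1: 'b' vs 'b' => same
  Position 2: 'e' vs 'd' => DIFFER
  Position 3: 'b' vs 'd' => DIFFER
Positions that differ: 3

3


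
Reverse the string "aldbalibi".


Input: aldbalibi
Reading characters right to left:
  Position 8: 'i'
  Position 7: 'b'
  Position 6: 'i'
  Position 5: 'l'
  Position 4: 'a'
  Position 3: 'b'
  Position 2: 'd'
  Position 1: 'l'
  Position 0: 'a'
Reversed: ibilabdla

ibilabdla


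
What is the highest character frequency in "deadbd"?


Input: deadbd
Character counts:
  'a': 1
  'b': 1
  'd': 3
  'e': 1
Maximum frequency: 3

3


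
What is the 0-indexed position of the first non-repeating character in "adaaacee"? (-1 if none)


Input: adaaacee
Character frequencies:
  'a': 4
  'c': 1
  'd': 1
  'e': 2
Scanning left to right for freq == 1:
  Position 0 ('a'): freq=4, skip
  Position 1 ('d'): unique! => answer = 1

1


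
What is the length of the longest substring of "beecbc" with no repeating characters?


Input: "beecbc"
Sliding window (track last position of each char):
  Position 0 ('b'): window [0,0] length 1 -- new best
  Position 1 ('e'): window [0,1] length 2 -- new best
  Position 2 ('e'): repeat (last at 1), move window start to 2
  Position 2 ('e'): window [2,2] length 1
  Position 3 ('c'): window [2,3] length 2
  Position 4 ('b'): window [2,4] length 3 -- new best
  Position 5 ('c'): repeat (last at 3), move window start to 4
  Position 5 ('c'): window [4,5] length 2
Longest substring with no repeats: "ecb" with length 3

3


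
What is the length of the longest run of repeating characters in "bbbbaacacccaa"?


Input: "bbbbaacacccaa"
Scanning for longest run:
  Position 1 ('b'): continues run of 'b', length=2
  Position 2 ('b'): continues run of 'b', length=3
  Position 3 ('b'): continues run of 'b', length=4
  Position 4 ('a'): new char, reset run to 1
  Position 5 ('a'): continues run of 'a', length=2
  Position 6 ('c'): new char, reset run to 1
  Position 7 ('a'): new char, reset run to 1
  Position 8 ('c'): new char, reset run to 1
  Position 9 ('c'): continues run of 'c', length=2
  Position 10 ('c'): continues run of 'c', length=3
  Position 11 ('a'): new char, reset run to 1
  Position 12 ('a'): continues run of 'a', length=2
Longest run: 'b' with length 4

4


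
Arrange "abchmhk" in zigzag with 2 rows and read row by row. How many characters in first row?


Zigzag "abchmhk" into 2 rows:
Placing characters:
  'a' => row 0
  'b' => row 1
  'c' => row 0
  'h' => row 1
  'm' => row 0
  'h' => row 1
  'k' => row 0
Rows:
  Row 0: "acmk"
  Row 1: "bhh"
First row length: 4

4


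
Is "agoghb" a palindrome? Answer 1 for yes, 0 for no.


Input: agoghb
Reversed: bhgoga
  Compare pos 0 ('a') with pos 5 ('b'): MISMATCH
  Compare pos 1 ('g') with pos 4 ('h'): MISMATCH
  Compare pos 2 ('o') with pos 3 ('g'): MISMATCH
Result: not a palindrome

0


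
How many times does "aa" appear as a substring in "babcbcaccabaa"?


Searching for "aa" in "babcbcaccabaa"
Scanning each position:
  Position 0: "ba" => no
  Position 1: "ab" => no
  Position 2: "bc" => no
  Position 3: "cb" => no
  Position 4: "bc" => no
  Position 5: "ca" => no
  Position 6: "ac" => no
  Position 7: "cc" => no
  Position 8: "ca" => no
  Position 9: "ab" => no
  Position 10: "ba" => no
  Position 11: "aa" => MATCH
Total occurrences: 1

1


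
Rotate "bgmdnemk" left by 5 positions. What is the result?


Input: "bgmdnemk", rotate left by 5
First 5 characters: "bgmdn"
Remaining characters: "emk"
Concatenate remaining + first: "emk" + "bgmdn" = "emkbgmdn"

emkbgmdn


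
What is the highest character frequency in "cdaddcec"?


Input: cdaddcec
Character counts:
  'a': 1
  'c': 3
  'd': 3
  'e': 1
Maximum frequency: 3

3


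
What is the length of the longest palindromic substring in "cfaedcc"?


Input: "cfaedcc"
Checking substrings for palindromes:
  [5:7] "cc" (len 2) => palindrome
Longest palindromic substring: "cc" with length 2

2


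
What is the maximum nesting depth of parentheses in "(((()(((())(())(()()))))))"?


Input: "(((()(((())(())(()()))))))"
Tracking depth:
  Position 0 '(': depth becomes 1
  Position 1 '(': depth becomes 2
  Position 2 '(': depth becomes 3
  Position 3 '(': depth becomes 4
  Position 4 ')': depth becomes 3
  Position 5 '(': depth becomes 4
  Position 6 '(': depth becomes 5
  Position 7 '(': depth becomes 6
  Position 8 '(': depth becomes 7
  Position 9 ')': depth becomes 6
  Position 10 ')': depth becomes 5
  Position 11 '(': depth becomes 6
  Position 12 '(': depth becomes 7
  Position 13 ')': depth becomes 6
  Position 14 ')': depth becomes 5
  Position 15 '(': depth becomes 6
  Position 16 '(': depth becomes 7
  Position 17 ')': depth becomes 6
  Position 18 '(': depth becomes 7
  Position 19 ')': depth becomes 6
  Position 20 ')': depth becomes 5
  Position 21 ')': depth becomes 4
  Position 22 ')': depth becomes 3
  Position 23 ')': depth becomes 2
  Position 24 ')': depth becomes 1
  Position 25 ')': depth becomes 0
Maximum depth reached: 7

7


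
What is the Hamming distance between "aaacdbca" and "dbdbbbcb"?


Comparing "aaacdbca" and "dbdbbbcb" position by position:
  Position 0: 'a' vs 'd' => differ
  Position 1: 'a' vs 'b' => differ
  Position 2: 'a' vs 'd' => differ
  Position 3: 'c' vs 'b' => differ
  Position 4: 'd' vs 'b' => differ
  Position 5: 'b' vs 'b' => same
  Position 6: 'c' vs 'c' => same
  Position 7: 'a' vs 'b' => differ
Total differences (Hamming distance): 6

6


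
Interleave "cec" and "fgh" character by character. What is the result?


Interleaving "cec" and "fgh":
  Position 0: 'c' from first, 'f' from second => "cf"
  Position 1: 'e' from first, 'g' from second => "eg"
  Position 2: 'c' from first, 'h' from second => "ch"
Result: cfegch

cfegch


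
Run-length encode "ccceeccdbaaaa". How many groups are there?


Input: ccceeccdbaaaa
Scanning for consecutive runs:
  Group 1: 'c' x 3 (positions 0-2)
  Group 2: 'e' x 2 (positions 3-4)
  Group 3: 'c' x 2 (positions 5-6)
  Group 4: 'd' x 1 (positions 7-7)
  Group 5: 'b' x 1 (positions 8-8)
  Group 6: 'a' x 4 (positions 9-12)
Total groups: 6

6


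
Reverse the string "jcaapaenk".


Input: jcaapaenk
Reading characters right to left:
  Position 8: 'k'
  Position 7: 'n'
  Position 6: 'e'
  Position 5: 'a'
  Position 4: 'p'
  Position 3: 'a'
  Position 2: 'a'
  Position 1: 'c'
  Position 0: 'j'
Reversed: kneapaacj

kneapaacj


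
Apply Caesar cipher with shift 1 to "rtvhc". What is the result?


Caesar cipher: shift "rtvhc" by 1
  'r' (pos 17) + 1 = pos 18 = 's'
  't' (pos 19) + 1 = pos 20 = 'u'
  'v' (pos 21) + 1 = pos 22 = 'w'
  'h' (pos 7) + 1 = pos 8 = 'i'
  'c' (pos 2) + 1 = pos 3 = 'd'
Result: suwid

suwid


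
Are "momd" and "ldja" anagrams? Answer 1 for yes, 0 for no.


Strings: "momd", "ldja"
Sorted first:  dmmo
Sorted second: adjl
Differ at position 0: 'd' vs 'a' => not anagrams

0


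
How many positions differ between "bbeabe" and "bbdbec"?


Comparing "bbeabe" and "bbdbec" position by position:
  Position 0: 'b' vs 'b' => same
  Position 1: 'b' vs 'b' => same
  Position 2: 'e' vs 'd' => DIFFER
  Position 3: 'a' vs 'b' => DIFFER
  Position 4: 'b' vs 'e' => DIFFER
  Position 5: 'e' vs 'c' => DIFFER
Positions that differ: 4

4


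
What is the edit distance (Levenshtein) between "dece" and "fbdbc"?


Computing edit distance: "dece" -> "fbdbc"
DP table:
           f    b    d    b    c
      0    1    2    3    4    5
  d   1    1    2    2    3    4
  e   2    2    2    3    3    4
  c   3    3    3    3    4    3
  e   4    4    4    4    4    4
Edit distance = dp[4][5] = 4

4


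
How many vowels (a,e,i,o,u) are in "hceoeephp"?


Input: hceoeephp
Checking each character:
  'h' at position 0: consonant
  'c' at position 1: consonant
  'e' at position 2: vowel (running total: 1)
  'o' at position 3: vowel (running total: 2)
  'e' at position 4: vowel (running total: 3)
  'e' at position 5: vowel (running total: 4)
  'p' at position 6: consonant
  'h' at position 7: consonant
  'p' at position 8: consonant
Total vowels: 4

4


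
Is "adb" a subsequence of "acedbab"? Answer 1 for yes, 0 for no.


Check if "adb" is a subsequence of "acedbab"
Greedy scan:
  Position 0 ('a'): matches sub[0] = 'a'
  Position 1 ('c'): no match needed
  Position 2 ('e'): no match needed
  Position 3 ('d'): matches sub[1] = 'd'
  Position 4 ('b'): matches sub[2] = 'b'
  Position 5 ('a'): no match needed
  Position 6 ('b'): no match needed
All 3 characters matched => is a subsequence

1


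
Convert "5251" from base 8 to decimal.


Input: "5251" in base 8
Positional expansion:
  Digit '5' (value 5) x 8^3 = 2560
  Digit '2' (value 2) x 8^2 = 128
  Digit '5' (value 5) x 8^1 = 40
  Digit '1' (value 1) x 8^0 = 1
Sum = 2729

2729


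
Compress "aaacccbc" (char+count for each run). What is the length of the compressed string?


Input: aaacccbc
Runs:
  'a' x 3 => "a3"
  'c' x 3 => "c3"
  'b' x 1 => "b1"
  'c' x 1 => "c1"
Compressed: "a3c3b1c1"
Compressed length: 8

8


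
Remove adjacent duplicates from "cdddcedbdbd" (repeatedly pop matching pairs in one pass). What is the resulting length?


Input: cdddcedbdbd
Stack-based adjacent duplicate removal:
  Read 'c': push. Stack: c
  Read 'd': push. Stack: cd
  Read 'd': matches stack top 'd' => pop. Stack: c
  Read 'd': push. Stack: cd
  Read 'c': push. Stack: cdc
  Read 'e': push. Stack: cdce
  Read 'd': push. Stack: cdced
  Read 'b': push. Stack: cdcedb
  Read 'd': push. Stack: cdcedbd
  Read 'b': push. Stack: cdcedbdb
  Read 'd': push. Stack: cdcedbdbd
Final stack: "cdcedbdbd" (length 9)

9


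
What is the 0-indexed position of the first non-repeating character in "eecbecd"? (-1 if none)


Input: eecbecd
Character frequencies:
  'b': 1
  'c': 2
  'd': 1
  'e': 3
Scanning left to right for freq == 1:
  Position 0 ('e'): freq=3, skip
  Position 1 ('e'): freq=3, skip
  Position 2 ('c'): freq=2, skip
  Position 3 ('b'): unique! => answer = 3

3


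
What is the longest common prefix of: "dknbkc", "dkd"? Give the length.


Words: dknbkc, dkd
  Position 0: all 'd' => match
  Position 1: all 'k' => match
  Position 2: ('n', 'd') => mismatch, stop
LCP = "dk" (length 2)

2


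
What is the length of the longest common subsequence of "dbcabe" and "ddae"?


LCS of "dbcabe" and "ddae"
DP table:
           d    d    a    e
      0    0    0    0    0
  d   0    1    1    1    1
  b   0    1    1    1    1
  c   0    1    1    1    1
  a   0    1    1    2    2
  b   0    1    1    2    2
  e   0    1    1    2    3
LCS length = dp[6][4] = 3

3


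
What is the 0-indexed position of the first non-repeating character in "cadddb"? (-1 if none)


Input: cadddb
Character frequencies:
  'a': 1
  'b': 1
  'c': 1
  'd': 3
Scanning left to right for freq == 1:
  Position 0 ('c'): unique! => answer = 0

0


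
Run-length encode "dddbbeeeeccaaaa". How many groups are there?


Input: dddbbeeeeccaaaa
Scanning for consecutive runs:
  Group 1: 'd' x 3 (positions 0-2)
  Group 2: 'b' x 2 (positions 3-4)
  Group 3: 'e' x 4 (positions 5-8)
  Group 4: 'c' x 2 (positions 9-10)
  Group 5: 'a' x 4 (positions 11-14)
Total groups: 5

5


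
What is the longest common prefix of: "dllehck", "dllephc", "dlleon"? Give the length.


Words: dllehck, dllephc, dlleon
  Position 0: all 'd' => match
  Position 1: all 'l' => match
  Position 2: all 'l' => match
  Position 3: all 'e' => match
  Position 4: ('h', 'p', 'o') => mismatch, stop
LCP = "dlle" (length 4)

4


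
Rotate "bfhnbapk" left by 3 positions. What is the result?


Input: "bfhnbapk", rotate left by 3
First 3 characters: "bfh"
Remaining characters: "nbapk"
Concatenate remaining + first: "nbapk" + "bfh" = "nbapkbfh"

nbapkbfh


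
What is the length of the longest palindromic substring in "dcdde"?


Input: "dcdde"
Checking substrings for palindromes:
  [0:3] "dcd" (len 3) => palindrome
  [2:4] "dd" (len 2) => palindrome
Longest palindromic substring: "dcd" with length 3

3


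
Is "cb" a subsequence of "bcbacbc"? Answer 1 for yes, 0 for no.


Check if "cb" is a subsequence of "bcbacbc"
Greedy scan:
  Position 0 ('b'): no match needed
  Position 1 ('c'): matches sub[0] = 'c'
  Position 2 ('b'): matches sub[1] = 'b'
  Position 3 ('a'): no match needed
  Position 4 ('c'): no match needed
  Position 5 ('b'): no match needed
  Position 6 ('c'): no match needed
All 2 characters matched => is a subsequence

1


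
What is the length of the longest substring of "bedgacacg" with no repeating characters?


Input: "bedgacacg"
Sliding window (track last position of each char):
  Position 0 ('b'): window [0,0] length 1 -- new best
  Position 1 ('e'): window [0,1] length 2 -- new best
  Position 2 ('d'): window [0,2] length 3 -- new best
  Position 3 ('g'): window [0,3] length 4 -- new best
  Position 4 ('a'): window [0,4] length 5 -- new best
  Position 5 ('c'): window [0,5] length 6 -- new best
  Position 6 ('a'): repeat (last at 4), move window start to 5
  Position 6 ('a'): window [5,6] length 2
  Position 7 ('c'): repeat (last at 5), move window start to 6
  Position 7 ('c'): window [6,7] length 2
  Position 8 ('g'): window [6,8] length 3
Longest substring with no repeats: "bedgac" with length 6

6
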